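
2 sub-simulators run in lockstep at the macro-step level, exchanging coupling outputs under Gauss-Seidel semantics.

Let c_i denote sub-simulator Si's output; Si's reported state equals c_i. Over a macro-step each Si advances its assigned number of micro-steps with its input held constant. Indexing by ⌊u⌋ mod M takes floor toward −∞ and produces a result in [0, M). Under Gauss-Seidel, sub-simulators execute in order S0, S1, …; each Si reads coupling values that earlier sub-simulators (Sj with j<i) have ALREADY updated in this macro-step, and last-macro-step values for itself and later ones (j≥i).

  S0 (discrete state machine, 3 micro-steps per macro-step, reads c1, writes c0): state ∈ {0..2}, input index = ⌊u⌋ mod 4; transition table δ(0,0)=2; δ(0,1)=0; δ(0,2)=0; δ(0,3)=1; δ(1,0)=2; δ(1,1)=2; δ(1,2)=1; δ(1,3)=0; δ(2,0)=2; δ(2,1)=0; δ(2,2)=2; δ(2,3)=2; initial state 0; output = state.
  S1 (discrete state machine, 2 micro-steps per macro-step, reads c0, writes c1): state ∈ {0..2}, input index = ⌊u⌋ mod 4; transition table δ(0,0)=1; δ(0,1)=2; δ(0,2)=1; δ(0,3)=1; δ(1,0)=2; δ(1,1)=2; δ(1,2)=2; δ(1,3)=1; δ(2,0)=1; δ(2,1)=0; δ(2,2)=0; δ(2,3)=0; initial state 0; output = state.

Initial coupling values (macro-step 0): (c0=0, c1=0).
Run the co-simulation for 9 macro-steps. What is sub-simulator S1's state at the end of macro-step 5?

macro 1: S0 reads c1=0 → after 3×micro: 2; S1 reads c0=2 → after 2×micro: 2 ⇒ (c0=2, c1=2)
macro 2: S0 reads c1=2 → after 3×micro: 2; S1 reads c0=2 → after 2×micro: 1 ⇒ (c0=2, c1=1)
macro 3: S0 reads c1=1 → after 3×micro: 0; S1 reads c0=0 → after 2×micro: 1 ⇒ (c0=0, c1=1)
macro 4: S0 reads c1=1 → after 3×micro: 0; S1 reads c0=0 → after 2×micro: 1 ⇒ (c0=0, c1=1)
macro 5: S0 reads c1=1 → after 3×micro: 0; S1 reads c0=0 → after 2×micro: 1 ⇒ (c0=0, c1=1)
macro 6: S0 reads c1=1 → after 3×micro: 0; S1 reads c0=0 → after 2×micro: 1 ⇒ (c0=0, c1=1)
macro 7: S0 reads c1=1 → after 3×micro: 0; S1 reads c0=0 → after 2×micro: 1 ⇒ (c0=0, c1=1)
macro 8: S0 reads c1=1 → after 3×micro: 0; S1 reads c0=0 → after 2×micro: 1 ⇒ (c0=0, c1=1)
macro 9: S0 reads c1=1 → after 3×micro: 0; S1 reads c0=0 → after 2×micro: 1 ⇒ (c0=0, c1=1)

S1 state at macro-step 5 = 1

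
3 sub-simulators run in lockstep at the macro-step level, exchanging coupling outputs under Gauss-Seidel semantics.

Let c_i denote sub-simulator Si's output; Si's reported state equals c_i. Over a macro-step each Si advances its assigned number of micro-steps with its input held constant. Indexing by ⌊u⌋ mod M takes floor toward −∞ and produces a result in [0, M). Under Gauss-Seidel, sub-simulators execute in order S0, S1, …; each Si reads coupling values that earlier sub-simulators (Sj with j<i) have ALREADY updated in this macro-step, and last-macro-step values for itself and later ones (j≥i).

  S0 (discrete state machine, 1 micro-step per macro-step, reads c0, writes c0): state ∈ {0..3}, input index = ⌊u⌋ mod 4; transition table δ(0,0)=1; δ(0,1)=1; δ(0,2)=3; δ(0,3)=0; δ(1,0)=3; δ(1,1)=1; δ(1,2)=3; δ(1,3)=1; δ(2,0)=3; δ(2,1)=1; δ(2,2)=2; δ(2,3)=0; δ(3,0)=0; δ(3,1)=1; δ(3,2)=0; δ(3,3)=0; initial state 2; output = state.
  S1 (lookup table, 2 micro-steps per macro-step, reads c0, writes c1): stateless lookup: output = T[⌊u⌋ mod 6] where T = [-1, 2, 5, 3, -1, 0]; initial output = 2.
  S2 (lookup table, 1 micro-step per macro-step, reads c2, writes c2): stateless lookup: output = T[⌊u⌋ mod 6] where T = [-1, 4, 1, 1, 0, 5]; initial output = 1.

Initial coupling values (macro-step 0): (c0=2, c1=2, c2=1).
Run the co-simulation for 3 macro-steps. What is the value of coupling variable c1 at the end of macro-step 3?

c1 at macro-step 3 = 5

macro 1: S0 reads c0=2 → after 1×micro: 2; S1 reads c0=2 → after 2×micro: 5; S2 reads c2=1 → after 1×micro: 4 ⇒ (c0=2, c1=5, c2=4)
macro 2: S0 reads c0=2 → after 1×micro: 2; S1 reads c0=2 → after 2×micro: 5; S2 reads c2=4 → after 1×micro: 0 ⇒ (c0=2, c1=5, c2=0)
macro 3: S0 reads c0=2 → after 1×micro: 2; S1 reads c0=2 → after 2×micro: 5; S2 reads c2=0 → after 1×micro: -1 ⇒ (c0=2, c1=5, c2=-1)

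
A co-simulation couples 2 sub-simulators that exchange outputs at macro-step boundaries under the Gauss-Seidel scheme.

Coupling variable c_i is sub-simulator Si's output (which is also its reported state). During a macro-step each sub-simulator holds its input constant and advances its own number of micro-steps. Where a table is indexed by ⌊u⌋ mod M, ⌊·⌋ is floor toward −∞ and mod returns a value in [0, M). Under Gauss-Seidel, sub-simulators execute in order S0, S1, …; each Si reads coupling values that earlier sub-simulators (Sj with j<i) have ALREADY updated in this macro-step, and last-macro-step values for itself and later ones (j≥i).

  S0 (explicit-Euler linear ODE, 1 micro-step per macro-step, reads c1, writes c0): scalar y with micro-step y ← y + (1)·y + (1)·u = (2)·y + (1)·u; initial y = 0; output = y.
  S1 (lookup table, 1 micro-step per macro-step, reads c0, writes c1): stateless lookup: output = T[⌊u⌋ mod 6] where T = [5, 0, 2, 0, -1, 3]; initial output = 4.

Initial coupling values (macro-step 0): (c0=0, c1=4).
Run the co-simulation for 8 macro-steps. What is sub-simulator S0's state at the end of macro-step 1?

S0 state at macro-step 1 = 4

macro 1: S0 reads c1=4 → after 1×micro: 4; S1 reads c0=4 → after 1×micro: -1 ⇒ (c0=4, c1=-1)
macro 2: S0 reads c1=-1 → after 1×micro: 7; S1 reads c0=7 → after 1×micro: 0 ⇒ (c0=7, c1=0)
macro 3: S0 reads c1=0 → after 1×micro: 14; S1 reads c0=14 → after 1×micro: 2 ⇒ (c0=14, c1=2)
macro 4: S0 reads c1=2 → after 1×micro: 30; S1 reads c0=30 → after 1×micro: 5 ⇒ (c0=30, c1=5)
macro 5: S0 reads c1=5 → after 1×micro: 65; S1 reads c0=65 → after 1×micro: 3 ⇒ (c0=65, c1=3)
macro 6: S0 reads c1=3 → after 1×micro: 133; S1 reads c0=133 → after 1×micro: 0 ⇒ (c0=133, c1=0)
macro 7: S0 reads c1=0 → after 1×micro: 266; S1 reads c0=266 → after 1×micro: 2 ⇒ (c0=266, c1=2)
macro 8: S0 reads c1=2 → after 1×micro: 534; S1 reads c0=534 → after 1×micro: 5 ⇒ (c0=534, c1=5)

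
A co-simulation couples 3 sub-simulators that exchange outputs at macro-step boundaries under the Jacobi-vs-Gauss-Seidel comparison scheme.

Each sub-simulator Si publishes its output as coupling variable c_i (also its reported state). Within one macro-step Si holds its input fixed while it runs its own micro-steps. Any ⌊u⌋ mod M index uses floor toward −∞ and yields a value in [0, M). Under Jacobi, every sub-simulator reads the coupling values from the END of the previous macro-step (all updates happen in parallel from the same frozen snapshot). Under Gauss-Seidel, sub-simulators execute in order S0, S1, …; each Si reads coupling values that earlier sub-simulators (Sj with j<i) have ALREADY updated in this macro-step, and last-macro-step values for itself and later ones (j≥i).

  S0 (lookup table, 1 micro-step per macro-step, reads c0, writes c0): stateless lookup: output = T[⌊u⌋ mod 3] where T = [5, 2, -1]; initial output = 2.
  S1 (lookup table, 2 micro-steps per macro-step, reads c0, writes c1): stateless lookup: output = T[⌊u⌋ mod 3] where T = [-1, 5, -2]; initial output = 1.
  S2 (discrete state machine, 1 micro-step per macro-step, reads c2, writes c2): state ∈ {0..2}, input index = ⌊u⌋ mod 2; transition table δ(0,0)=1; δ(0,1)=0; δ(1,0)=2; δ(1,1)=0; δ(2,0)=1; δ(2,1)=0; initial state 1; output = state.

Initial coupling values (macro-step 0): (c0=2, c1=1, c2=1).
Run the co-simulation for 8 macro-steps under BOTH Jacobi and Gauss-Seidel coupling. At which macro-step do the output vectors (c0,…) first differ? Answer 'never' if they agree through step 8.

first divergence at macro-step: never

[Jacobi] macro 1: S0 reads c0=2 → after 1×micro: -1; S1 reads c0=2 → after 2×micro: -2; S2 reads c2=1 → after 1×micro: 0 ⇒ (c0=-1, c1=-2, c2=0)
[Jacobi] macro 2: S0 reads c0=-1 → after 1×micro: -1; S1 reads c0=-1 → after 2×micro: -2; S2 reads c2=0 → after 1×micro: 1 ⇒ (c0=-1, c1=-2, c2=1)
[Jacobi] macro 3: S0 reads c0=-1 → after 1×micro: -1; S1 reads c0=-1 → after 2×micro: -2; S2 reads c2=1 → after 1×micro: 0 ⇒ (c0=-1, c1=-2, c2=0)
[Jacobi] macro 4: S0 reads c0=-1 → after 1×micro: -1; S1 reads c0=-1 → after 2×micro: -2; S2 reads c2=0 → after 1×micro: 1 ⇒ (c0=-1, c1=-2, c2=1)
[Jacobi] macro 5: S0 reads c0=-1 → after 1×micro: -1; S1 reads c0=-1 → after 2×micro: -2; S2 reads c2=1 → after 1×micro: 0 ⇒ (c0=-1, c1=-2, c2=0)
[Jacobi] macro 6: S0 reads c0=-1 → after 1×micro: -1; S1 reads c0=-1 → after 2×micro: -2; S2 reads c2=0 → after 1×micro: 1 ⇒ (c0=-1, c1=-2, c2=1)
[Jacobi] macro 7: S0 reads c0=-1 → after 1×micro: -1; S1 reads c0=-1 → after 2×micro: -2; S2 reads c2=1 → after 1×micro: 0 ⇒ (c0=-1, c1=-2, c2=0)
[Jacobi] macro 8: S0 reads c0=-1 → after 1×micro: -1; S1 reads c0=-1 → after 2×micro: -2; S2 reads c2=0 → after 1×micro: 1 ⇒ (c0=-1, c1=-2, c2=1)
[Gauss-Seidel] macro 1: S0 reads c0=2 → after 1×micro: -1; S1 reads c0=-1 → after 2×micro: -2; S2 reads c2=1 → after 1×micro: 0 ⇒ (c0=-1, c1=-2, c2=0)
[Gauss-Seidel] macro 2: S0 reads c0=-1 → after 1×micro: -1; S1 reads c0=-1 → after 2×micro: -2; S2 reads c2=0 → after 1×micro: 1 ⇒ (c0=-1, c1=-2, c2=1)
[Gauss-Seidel] macro 3: S0 reads c0=-1 → after 1×micro: -1; S1 reads c0=-1 → after 2×micro: -2; S2 reads c2=1 → after 1×micro: 0 ⇒ (c0=-1, c1=-2, c2=0)
[Gauss-Seidel] macro 4: S0 reads c0=-1 → after 1×micro: -1; S1 reads c0=-1 → after 2×micro: -2; S2 reads c2=0 → after 1×micro: 1 ⇒ (c0=-1, c1=-2, c2=1)
[Gauss-Seidel] macro 5: S0 reads c0=-1 → after 1×micro: -1; S1 reads c0=-1 → after 2×micro: -2; S2 reads c2=1 → after 1×micro: 0 ⇒ (c0=-1, c1=-2, c2=0)
[Gauss-Seidel] macro 6: S0 reads c0=-1 → after 1×micro: -1; S1 reads c0=-1 → after 2×micro: -2; S2 reads c2=0 → after 1×micro: 1 ⇒ (c0=-1, c1=-2, c2=1)
[Gauss-Seidel] macro 7: S0 reads c0=-1 → after 1×micro: -1; S1 reads c0=-1 → after 2×micro: -2; S2 reads c2=1 → after 1×micro: 0 ⇒ (c0=-1, c1=-2, c2=0)
[Gauss-Seidel] macro 8: S0 reads c0=-1 → after 1×micro: -1; S1 reads c0=-1 → after 2×micro: -2; S2 reads c2=0 → after 1×micro: 1 ⇒ (c0=-1, c1=-2, c2=1)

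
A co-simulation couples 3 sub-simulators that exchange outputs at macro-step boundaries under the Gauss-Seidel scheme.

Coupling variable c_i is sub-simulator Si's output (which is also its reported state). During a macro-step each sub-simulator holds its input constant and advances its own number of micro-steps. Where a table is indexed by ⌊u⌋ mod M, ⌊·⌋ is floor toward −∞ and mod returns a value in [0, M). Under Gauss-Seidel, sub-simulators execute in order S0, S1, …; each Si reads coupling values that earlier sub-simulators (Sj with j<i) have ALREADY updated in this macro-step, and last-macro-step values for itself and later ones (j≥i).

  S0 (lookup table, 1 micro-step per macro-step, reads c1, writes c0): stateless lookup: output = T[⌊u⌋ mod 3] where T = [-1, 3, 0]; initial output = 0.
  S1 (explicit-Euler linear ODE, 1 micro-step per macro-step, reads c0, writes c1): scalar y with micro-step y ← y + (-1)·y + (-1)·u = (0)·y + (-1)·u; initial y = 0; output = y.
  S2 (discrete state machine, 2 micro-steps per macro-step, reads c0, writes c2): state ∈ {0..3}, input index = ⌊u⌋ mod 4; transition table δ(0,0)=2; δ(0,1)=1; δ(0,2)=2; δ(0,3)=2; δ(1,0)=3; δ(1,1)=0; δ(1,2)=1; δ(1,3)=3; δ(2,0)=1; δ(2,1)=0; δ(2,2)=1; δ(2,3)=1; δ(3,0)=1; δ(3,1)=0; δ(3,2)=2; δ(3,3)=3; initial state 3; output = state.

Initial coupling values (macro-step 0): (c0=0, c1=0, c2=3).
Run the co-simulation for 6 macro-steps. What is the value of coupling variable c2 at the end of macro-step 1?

macro 1: S0 reads c1=0 → after 1×micro: -1; S1 reads c0=-1 → after 1×micro: 1; S2 reads c0=-1 → after 2×micro: 3 ⇒ (c0=-1, c1=1, c2=3)
macro 2: S0 reads c1=1 → after 1×micro: 3; S1 reads c0=3 → after 1×micro: -3; S2 reads c0=3 → after 2×micro: 3 ⇒ (c0=3, c1=-3, c2=3)
macro 3: S0 reads c1=-3 → after 1×micro: -1; S1 reads c0=-1 → after 1×micro: 1; S2 reads c0=-1 → after 2×micro: 3 ⇒ (c0=-1, c1=1, c2=3)
macro 4: S0 reads c1=1 → after 1×micro: 3; S1 reads c0=3 → after 1×micro: -3; S2 reads c0=3 → after 2×micro: 3 ⇒ (c0=3, c1=-3, c2=3)
macro 5: S0 reads c1=-3 → after 1×micro: -1; S1 reads c0=-1 → after 1×micro: 1; S2 reads c0=-1 → after 2×micro: 3 ⇒ (c0=-1, c1=1, c2=3)
macro 6: S0 reads c1=1 → after 1×micro: 3; S1 reads c0=3 → after 1×micro: -3; S2 reads c0=3 → after 2×micro: 3 ⇒ (c0=3, c1=-3, c2=3)

c2 at macro-step 1 = 3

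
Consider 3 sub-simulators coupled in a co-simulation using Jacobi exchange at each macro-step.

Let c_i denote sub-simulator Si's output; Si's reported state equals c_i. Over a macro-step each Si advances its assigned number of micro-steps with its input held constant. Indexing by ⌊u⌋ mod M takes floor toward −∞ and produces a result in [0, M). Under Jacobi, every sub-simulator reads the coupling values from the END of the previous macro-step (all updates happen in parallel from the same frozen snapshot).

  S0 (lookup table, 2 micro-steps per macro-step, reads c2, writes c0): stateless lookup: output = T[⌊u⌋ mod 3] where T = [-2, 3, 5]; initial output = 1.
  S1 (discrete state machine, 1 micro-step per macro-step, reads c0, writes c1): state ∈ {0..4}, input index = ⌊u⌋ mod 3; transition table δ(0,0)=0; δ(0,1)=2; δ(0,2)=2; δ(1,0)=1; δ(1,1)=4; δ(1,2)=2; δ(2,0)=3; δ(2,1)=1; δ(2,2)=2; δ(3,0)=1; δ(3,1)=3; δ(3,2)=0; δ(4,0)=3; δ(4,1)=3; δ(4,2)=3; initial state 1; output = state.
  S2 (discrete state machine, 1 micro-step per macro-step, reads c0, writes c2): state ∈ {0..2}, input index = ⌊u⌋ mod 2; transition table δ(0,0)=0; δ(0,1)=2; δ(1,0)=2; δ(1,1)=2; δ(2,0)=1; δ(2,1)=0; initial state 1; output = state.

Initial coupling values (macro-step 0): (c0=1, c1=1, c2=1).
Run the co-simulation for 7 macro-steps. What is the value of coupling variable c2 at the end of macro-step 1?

c2 at macro-step 1 = 2

macro 1: S0 reads c2=1 → after 2×micro: 3; S1 reads c0=1 → after 1×micro: 4; S2 reads c0=1 → after 1×micro: 2 ⇒ (c0=3, c1=4, c2=2)
macro 2: S0 reads c2=2 → after 2×micro: 5; S1 reads c0=3 → after 1×micro: 3; S2 reads c0=3 → after 1×micro: 0 ⇒ (c0=5, c1=3, c2=0)
macro 3: S0 reads c2=0 → after 2×micro: -2; S1 reads c0=5 → after 1×micro: 0; S2 reads c0=5 → after 1×micro: 2 ⇒ (c0=-2, c1=0, c2=2)
macro 4: S0 reads c2=2 → after 2×micro: 5; S1 reads c0=-2 → after 1×micro: 2; S2 reads c0=-2 → after 1×micro: 1 ⇒ (c0=5, c1=2, c2=1)
macro 5: S0 reads c2=1 → after 2×micro: 3; S1 reads c0=5 → after 1×micro: 2; S2 reads c0=5 → after 1×micro: 2 ⇒ (c0=3, c1=2, c2=2)
macro 6: S0 reads c2=2 → after 2×micro: 5; S1 reads c0=3 → after 1×micro: 3; S2 reads c0=3 → after 1×micro: 0 ⇒ (c0=5, c1=3, c2=0)
macro 7: S0 reads c2=0 → after 2×micro: -2; S1 reads c0=5 → after 1×micro: 0; S2 reads c0=5 → after 1×micro: 2 ⇒ (c0=-2, c1=0, c2=2)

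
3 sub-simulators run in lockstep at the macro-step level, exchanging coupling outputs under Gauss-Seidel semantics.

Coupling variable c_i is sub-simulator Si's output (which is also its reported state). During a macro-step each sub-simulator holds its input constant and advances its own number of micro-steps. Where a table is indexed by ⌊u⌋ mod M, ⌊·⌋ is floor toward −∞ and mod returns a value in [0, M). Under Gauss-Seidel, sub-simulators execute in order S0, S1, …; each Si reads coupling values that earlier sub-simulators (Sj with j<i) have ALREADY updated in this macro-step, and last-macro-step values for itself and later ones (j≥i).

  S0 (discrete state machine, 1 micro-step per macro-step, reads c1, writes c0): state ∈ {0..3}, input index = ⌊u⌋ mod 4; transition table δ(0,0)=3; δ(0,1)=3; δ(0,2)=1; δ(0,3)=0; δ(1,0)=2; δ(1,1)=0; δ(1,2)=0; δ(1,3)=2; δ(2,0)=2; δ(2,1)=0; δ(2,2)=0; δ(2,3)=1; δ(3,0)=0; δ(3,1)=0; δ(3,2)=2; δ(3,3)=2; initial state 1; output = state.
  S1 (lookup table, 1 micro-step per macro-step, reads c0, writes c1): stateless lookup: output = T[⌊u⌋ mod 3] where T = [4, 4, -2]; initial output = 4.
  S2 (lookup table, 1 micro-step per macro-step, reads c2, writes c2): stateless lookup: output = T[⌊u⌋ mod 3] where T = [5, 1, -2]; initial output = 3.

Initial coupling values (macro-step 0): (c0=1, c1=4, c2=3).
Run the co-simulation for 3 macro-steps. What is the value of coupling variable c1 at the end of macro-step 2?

macro 1: S0 reads c1=4 → after 1×micro: 2; S1 reads c0=2 → after 1×micro: -2; S2 reads c2=3 → after 1×micro: 5 ⇒ (c0=2, c1=-2, c2=5)
macro 2: S0 reads c1=-2 → after 1×micro: 0; S1 reads c0=0 → after 1×micro: 4; S2 reads c2=5 → after 1×micro: -2 ⇒ (c0=0, c1=4, c2=-2)
macro 3: S0 reads c1=4 → after 1×micro: 3; S1 reads c0=3 → after 1×micro: 4; S2 reads c2=-2 → after 1×micro: 1 ⇒ (c0=3, c1=4, c2=1)

c1 at macro-step 2 = 4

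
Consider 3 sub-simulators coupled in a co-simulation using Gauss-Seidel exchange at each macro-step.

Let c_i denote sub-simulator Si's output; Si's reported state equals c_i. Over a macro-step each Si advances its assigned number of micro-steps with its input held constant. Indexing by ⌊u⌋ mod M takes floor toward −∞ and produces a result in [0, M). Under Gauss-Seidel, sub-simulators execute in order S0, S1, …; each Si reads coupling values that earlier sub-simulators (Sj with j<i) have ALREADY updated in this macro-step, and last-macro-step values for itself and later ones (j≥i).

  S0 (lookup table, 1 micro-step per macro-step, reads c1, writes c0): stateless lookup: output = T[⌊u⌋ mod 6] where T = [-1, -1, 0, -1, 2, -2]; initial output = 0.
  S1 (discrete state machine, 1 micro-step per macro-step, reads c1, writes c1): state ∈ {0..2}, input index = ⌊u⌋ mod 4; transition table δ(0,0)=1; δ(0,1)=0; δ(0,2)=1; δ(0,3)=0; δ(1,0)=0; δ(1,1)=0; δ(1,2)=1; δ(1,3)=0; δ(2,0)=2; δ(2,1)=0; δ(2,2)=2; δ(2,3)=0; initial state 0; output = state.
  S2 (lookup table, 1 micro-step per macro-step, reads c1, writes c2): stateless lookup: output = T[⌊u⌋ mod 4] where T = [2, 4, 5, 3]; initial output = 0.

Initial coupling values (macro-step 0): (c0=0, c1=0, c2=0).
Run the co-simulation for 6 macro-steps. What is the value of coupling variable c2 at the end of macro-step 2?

macro 1: S0 reads c1=0 → after 1×micro: -1; S1 reads c1=0 → after 1×micro: 1; S2 reads c1=1 → after 1×micro: 4 ⇒ (c0=-1, c1=1, c2=4)
macro 2: S0 reads c1=1 → after 1×micro: -1; S1 reads c1=1 → after 1×micro: 0; S2 reads c1=0 → after 1×micro: 2 ⇒ (c0=-1, c1=0, c2=2)
macro 3: S0 reads c1=0 → after 1×micro: -1; S1 reads c1=0 → after 1×micro: 1; S2 reads c1=1 → after 1×micro: 4 ⇒ (c0=-1, c1=1, c2=4)
macro 4: S0 reads c1=1 → after 1×micro: -1; S1 reads c1=1 → after 1×micro: 0; S2 reads c1=0 → after 1×micro: 2 ⇒ (c0=-1, c1=0, c2=2)
macro 5: S0 reads c1=0 → after 1×micro: -1; S1 reads c1=0 → after 1×micro: 1; S2 reads c1=1 → after 1×micro: 4 ⇒ (c0=-1, c1=1, c2=4)
macro 6: S0 reads c1=1 → after 1×micro: -1; S1 reads c1=1 → after 1×micro: 0; S2 reads c1=0 → after 1×micro: 2 ⇒ (c0=-1, c1=0, c2=2)

c2 at macro-step 2 = 2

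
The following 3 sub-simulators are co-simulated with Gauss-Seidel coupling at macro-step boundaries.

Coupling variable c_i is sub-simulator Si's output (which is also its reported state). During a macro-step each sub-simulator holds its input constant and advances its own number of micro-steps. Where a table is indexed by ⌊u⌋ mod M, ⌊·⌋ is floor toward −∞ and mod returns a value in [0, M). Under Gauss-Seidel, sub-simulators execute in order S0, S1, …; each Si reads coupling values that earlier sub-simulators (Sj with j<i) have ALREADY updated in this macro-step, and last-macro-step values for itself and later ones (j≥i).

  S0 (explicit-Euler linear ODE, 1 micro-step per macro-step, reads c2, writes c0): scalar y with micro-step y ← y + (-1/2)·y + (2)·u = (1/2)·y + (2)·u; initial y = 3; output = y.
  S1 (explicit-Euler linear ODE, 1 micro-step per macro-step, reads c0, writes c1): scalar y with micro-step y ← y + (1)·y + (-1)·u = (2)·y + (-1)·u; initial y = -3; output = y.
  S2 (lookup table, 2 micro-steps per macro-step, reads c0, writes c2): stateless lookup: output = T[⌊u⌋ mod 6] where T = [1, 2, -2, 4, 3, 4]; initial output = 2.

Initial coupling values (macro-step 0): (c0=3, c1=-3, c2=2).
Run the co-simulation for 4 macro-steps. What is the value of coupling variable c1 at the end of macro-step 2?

macro 1: S0 reads c2=2 → after 1×micro: 11/2; S1 reads c0=11/2 → after 1×micro: -23/2; S2 reads c0=11/2 → after 2×micro: 4 ⇒ (c0=11/2, c1=-23/2, c2=4)
macro 2: S0 reads c2=4 → after 1×micro: 43/4; S1 reads c0=43/4 → after 1×micro: -135/4; S2 reads c0=43/4 → after 2×micro: 3 ⇒ (c0=43/4, c1=-135/4, c2=3)
macro 3: S0 reads c2=3 → after 1×micro: 91/8; S1 reads c0=91/8 → after 1×micro: -631/8; S2 reads c0=91/8 → after 2×micro: 4 ⇒ (c0=91/8, c1=-631/8, c2=4)
macro 4: S0 reads c2=4 → after 1×micro: 219/16; S1 reads c0=219/16 → after 1×micro: -2743/16; S2 reads c0=219/16 → after 2×micro: 2 ⇒ (c0=219/16, c1=-2743/16, c2=2)

c1 at macro-step 2 = -135/4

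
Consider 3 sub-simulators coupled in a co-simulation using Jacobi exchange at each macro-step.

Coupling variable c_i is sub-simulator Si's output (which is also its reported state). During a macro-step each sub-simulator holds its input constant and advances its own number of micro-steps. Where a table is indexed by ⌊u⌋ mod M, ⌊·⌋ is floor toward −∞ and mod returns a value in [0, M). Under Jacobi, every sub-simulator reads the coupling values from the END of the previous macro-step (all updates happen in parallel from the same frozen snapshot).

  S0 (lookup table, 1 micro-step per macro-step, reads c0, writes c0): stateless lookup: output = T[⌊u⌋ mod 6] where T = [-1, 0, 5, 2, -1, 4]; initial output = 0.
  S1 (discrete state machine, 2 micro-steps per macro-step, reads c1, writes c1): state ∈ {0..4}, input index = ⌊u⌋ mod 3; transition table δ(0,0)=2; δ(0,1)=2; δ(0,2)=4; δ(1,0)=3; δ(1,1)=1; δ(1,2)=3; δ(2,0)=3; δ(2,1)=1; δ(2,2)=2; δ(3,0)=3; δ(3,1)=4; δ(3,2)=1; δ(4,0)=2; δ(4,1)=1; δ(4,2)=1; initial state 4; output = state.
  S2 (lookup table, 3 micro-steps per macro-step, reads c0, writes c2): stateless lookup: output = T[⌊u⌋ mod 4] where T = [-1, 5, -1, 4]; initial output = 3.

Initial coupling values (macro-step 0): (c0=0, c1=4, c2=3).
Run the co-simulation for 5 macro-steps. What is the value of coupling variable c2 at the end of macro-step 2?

c2 at macro-step 2 = 4

macro 1: S0 reads c0=0 → after 1×micro: -1; S1 reads c1=4 → after 2×micro: 1; S2 reads c0=0 → after 3×micro: -1 ⇒ (c0=-1, c1=1, c2=-1)
macro 2: S0 reads c0=-1 → after 1×micro: 4; S1 reads c1=1 → after 2×micro: 1; S2 reads c0=-1 → after 3×micro: 4 ⇒ (c0=4, c1=1, c2=4)
macro 3: S0 reads c0=4 → after 1×micro: -1; S1 reads c1=1 → after 2×micro: 1; S2 reads c0=4 → after 3×micro: -1 ⇒ (c0=-1, c1=1, c2=-1)
macro 4: S0 reads c0=-1 → after 1×micro: 4; S1 reads c1=1 → after 2×micro: 1; S2 reads c0=-1 → after 3×micro: 4 ⇒ (c0=4, c1=1, c2=4)
macro 5: S0 reads c0=4 → after 1×micro: -1; S1 reads c1=1 → after 2×micro: 1; S2 reads c0=4 → after 3×micro: -1 ⇒ (c0=-1, c1=1, c2=-1)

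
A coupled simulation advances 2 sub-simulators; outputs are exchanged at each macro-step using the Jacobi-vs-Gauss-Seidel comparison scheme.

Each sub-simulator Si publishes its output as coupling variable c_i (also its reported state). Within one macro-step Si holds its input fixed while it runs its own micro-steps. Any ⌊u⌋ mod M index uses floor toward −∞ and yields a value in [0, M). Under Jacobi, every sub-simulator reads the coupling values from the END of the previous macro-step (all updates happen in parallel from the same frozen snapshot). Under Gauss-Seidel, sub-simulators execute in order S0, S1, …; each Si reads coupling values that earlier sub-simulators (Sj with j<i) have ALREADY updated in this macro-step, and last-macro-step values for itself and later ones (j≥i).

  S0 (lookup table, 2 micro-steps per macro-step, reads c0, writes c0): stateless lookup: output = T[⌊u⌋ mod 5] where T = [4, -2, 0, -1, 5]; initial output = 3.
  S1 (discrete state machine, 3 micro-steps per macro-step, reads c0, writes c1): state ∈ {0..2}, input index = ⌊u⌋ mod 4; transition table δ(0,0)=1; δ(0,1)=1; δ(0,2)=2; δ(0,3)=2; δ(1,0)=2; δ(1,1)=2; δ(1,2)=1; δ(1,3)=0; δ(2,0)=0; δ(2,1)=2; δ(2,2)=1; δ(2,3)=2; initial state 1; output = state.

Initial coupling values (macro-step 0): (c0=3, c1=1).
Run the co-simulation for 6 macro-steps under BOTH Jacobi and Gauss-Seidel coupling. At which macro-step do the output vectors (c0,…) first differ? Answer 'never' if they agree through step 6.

first divergence at macro-step: never

[Jacobi] macro 1: S0 reads c0=3 → after 2×micro: -1; S1 reads c0=3 → after 3×micro: 2 ⇒ (c0=-1, c1=2)
[Jacobi] macro 2: S0 reads c0=-1 → after 2×micro: 5; S1 reads c0=-1 → after 3×micro: 2 ⇒ (c0=5, c1=2)
[Jacobi] macro 3: S0 reads c0=5 → after 2×micro: 4; S1 reads c0=5 → after 3×micro: 2 ⇒ (c0=4, c1=2)
[Jacobi] macro 4: S0 reads c0=4 → after 2×micro: 5; S1 reads c0=4 → after 3×micro: 2 ⇒ (c0=5, c1=2)
[Jacobi] macro 5: S0 reads c0=5 → after 2×micro: 4; S1 reads c0=5 → after 3×micro: 2 ⇒ (c0=4, c1=2)
[Jacobi] macro 6: S0 reads c0=4 → after 2×micro: 5; S1 reads c0=4 → after 3×micro: 2 ⇒ (c0=5, c1=2)
[Gauss-Seidel] macro 1: S0 reads c0=3 → after 2×micro: -1; S1 reads c0=-1 → after 3×micro: 2 ⇒ (c0=-1, c1=2)
[Gauss-Seidel] macro 2: S0 reads c0=-1 → after 2×micro: 5; S1 reads c0=5 → after 3×micro: 2 ⇒ (c0=5, c1=2)
[Gauss-Seidel] macro 3: S0 reads c0=5 → after 2×micro: 4; S1 reads c0=4 → after 3×micro: 2 ⇒ (c0=4, c1=2)
[Gauss-Seidel] macro 4: S0 reads c0=4 → after 2×micro: 5; S1 reads c0=5 → after 3×micro: 2 ⇒ (c0=5, c1=2)
[Gauss-Seidel] macro 5: S0 reads c0=5 → after 2×micro: 4; S1 reads c0=4 → after 3×micro: 2 ⇒ (c0=4, c1=2)
[Gauss-Seidel] macro 6: S0 reads c0=4 → after 2×micro: 5; S1 reads c0=5 → after 3×micro: 2 ⇒ (c0=5, c1=2)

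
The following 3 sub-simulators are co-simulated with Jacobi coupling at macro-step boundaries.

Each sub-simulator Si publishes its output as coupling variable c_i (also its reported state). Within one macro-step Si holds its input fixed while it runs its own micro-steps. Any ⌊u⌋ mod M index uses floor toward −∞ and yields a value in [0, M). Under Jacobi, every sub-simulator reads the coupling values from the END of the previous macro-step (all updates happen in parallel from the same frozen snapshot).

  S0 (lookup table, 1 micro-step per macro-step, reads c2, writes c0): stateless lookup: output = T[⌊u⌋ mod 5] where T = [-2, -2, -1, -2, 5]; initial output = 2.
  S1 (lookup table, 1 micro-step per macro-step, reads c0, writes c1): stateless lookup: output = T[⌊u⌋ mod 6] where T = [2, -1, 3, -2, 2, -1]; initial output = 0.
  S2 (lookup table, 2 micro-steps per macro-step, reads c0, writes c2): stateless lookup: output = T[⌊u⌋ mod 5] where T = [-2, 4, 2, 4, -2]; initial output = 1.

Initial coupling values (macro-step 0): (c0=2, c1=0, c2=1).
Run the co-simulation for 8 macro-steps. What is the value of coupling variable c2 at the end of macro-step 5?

macro 1: S0 reads c2=1 → after 1×micro: -2; S1 reads c0=2 → after 1×micro: 3; S2 reads c0=2 → after 2×micro: 2 ⇒ (c0=-2, c1=3, c2=2)
macro 2: S0 reads c2=2 → after 1×micro: -1; S1 reads c0=-2 → after 1×micro: 2; S2 reads c0=-2 → after 2×micro: 4 ⇒ (c0=-1, c1=2, c2=4)
macro 3: S0 reads c2=4 → after 1×micro: 5; S1 reads c0=-1 → after 1×micro: -1; S2 reads c0=-1 → after 2×micro: -2 ⇒ (c0=5, c1=-1, c2=-2)
macro 4: S0 reads c2=-2 → after 1×micro: -2; S1 reads c0=5 → after 1×micro: -1; S2 reads c0=5 → after 2×micro: -2 ⇒ (c0=-2, c1=-1, c2=-2)
macro 5: S0 reads c2=-2 → after 1×micro: -2; S1 reads c0=-2 → after 1×micro: 2; S2 reads c0=-2 → after 2×micro: 4 ⇒ (c0=-2, c1=2, c2=4)
macro 6: S0 reads c2=4 → after 1×micro: 5; S1 reads c0=-2 → after 1×micro: 2; S2 reads c0=-2 → after 2×micro: 4 ⇒ (c0=5, c1=2, c2=4)
macro 7: S0 reads c2=4 → after 1×micro: 5; S1 reads c0=5 → after 1×micro: -1; S2 reads c0=5 → after 2×micro: -2 ⇒ (c0=5, c1=-1, c2=-2)
macro 8: S0 reads c2=-2 → after 1×micro: -2; S1 reads c0=5 → after 1×micro: -1; S2 reads c0=5 → after 2×micro: -2 ⇒ (c0=-2, c1=-1, c2=-2)

c2 at macro-step 5 = 4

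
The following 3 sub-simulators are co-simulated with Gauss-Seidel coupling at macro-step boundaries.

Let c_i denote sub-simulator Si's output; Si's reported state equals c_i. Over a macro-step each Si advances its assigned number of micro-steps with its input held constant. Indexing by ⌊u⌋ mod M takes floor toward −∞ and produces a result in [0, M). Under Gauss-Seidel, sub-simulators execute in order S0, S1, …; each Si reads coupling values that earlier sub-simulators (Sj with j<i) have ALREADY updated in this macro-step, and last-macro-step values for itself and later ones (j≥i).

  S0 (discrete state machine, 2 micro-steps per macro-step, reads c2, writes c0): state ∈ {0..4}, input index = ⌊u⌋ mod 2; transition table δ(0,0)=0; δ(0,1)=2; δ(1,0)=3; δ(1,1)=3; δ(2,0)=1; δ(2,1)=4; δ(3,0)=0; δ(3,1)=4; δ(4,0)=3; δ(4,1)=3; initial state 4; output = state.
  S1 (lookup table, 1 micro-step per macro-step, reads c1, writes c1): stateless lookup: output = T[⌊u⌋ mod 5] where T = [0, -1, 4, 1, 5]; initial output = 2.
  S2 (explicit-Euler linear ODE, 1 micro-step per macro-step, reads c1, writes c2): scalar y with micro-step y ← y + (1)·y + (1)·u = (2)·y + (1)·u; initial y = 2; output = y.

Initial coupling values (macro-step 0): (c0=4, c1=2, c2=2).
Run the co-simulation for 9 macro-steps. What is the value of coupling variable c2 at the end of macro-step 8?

c2 at macro-step 8 = 1344

macro 1: S0 reads c2=2 → after 2×micro: 0; S1 reads c1=2 → after 1×micro: 4; S2 reads c1=4 → after 1×micro: 8 ⇒ (c0=0, c1=4, c2=8)
macro 2: S0 reads c2=8 → after 2×micro: 0; S1 reads c1=4 → after 1×micro: 5; S2 reads c1=5 → after 1×micro: 21 ⇒ (c0=0, c1=5, c2=21)
macro 3: S0 reads c2=21 → after 2×micro: 4; S1 reads c1=5 → after 1×micro: 0; S2 reads c1=0 → after 1×micro: 42 ⇒ (c0=4, c1=0, c2=42)
macro 4: S0 reads c2=42 → after 2×micro: 0; S1 reads c1=0 → after 1×micro: 0; S2 reads c1=0 → after 1×micro: 84 ⇒ (c0=0, c1=0, c2=84)
macro 5: S0 reads c2=84 → after 2×micro: 0; S1 reads c1=0 → after 1×micro: 0; S2 reads c1=0 → after 1×micro: 168 ⇒ (c0=0, c1=0, c2=168)
macro 6: S0 reads c2=168 → after 2×micro: 0; S1 reads c1=0 → after 1×micro: 0; S2 reads c1=0 → after 1×micro: 336 ⇒ (c0=0, c1=0, c2=336)
macro 7: S0 reads c2=336 → after 2×micro: 0; S1 reads c1=0 → after 1×micro: 0; S2 reads c1=0 → after 1×micro: 672 ⇒ (c0=0, c1=0, c2=672)
macro 8: S0 reads c2=672 → after 2×micro: 0; S1 reads c1=0 → after 1×micro: 0; S2 reads c1=0 → after 1×micro: 1344 ⇒ (c0=0, c1=0, c2=1344)
macro 9: S0 reads c2=1344 → after 2×micro: 0; S1 reads c1=0 → after 1×micro: 0; S2 reads c1=0 → after 1×micro: 2688 ⇒ (c0=0, c1=0, c2=2688)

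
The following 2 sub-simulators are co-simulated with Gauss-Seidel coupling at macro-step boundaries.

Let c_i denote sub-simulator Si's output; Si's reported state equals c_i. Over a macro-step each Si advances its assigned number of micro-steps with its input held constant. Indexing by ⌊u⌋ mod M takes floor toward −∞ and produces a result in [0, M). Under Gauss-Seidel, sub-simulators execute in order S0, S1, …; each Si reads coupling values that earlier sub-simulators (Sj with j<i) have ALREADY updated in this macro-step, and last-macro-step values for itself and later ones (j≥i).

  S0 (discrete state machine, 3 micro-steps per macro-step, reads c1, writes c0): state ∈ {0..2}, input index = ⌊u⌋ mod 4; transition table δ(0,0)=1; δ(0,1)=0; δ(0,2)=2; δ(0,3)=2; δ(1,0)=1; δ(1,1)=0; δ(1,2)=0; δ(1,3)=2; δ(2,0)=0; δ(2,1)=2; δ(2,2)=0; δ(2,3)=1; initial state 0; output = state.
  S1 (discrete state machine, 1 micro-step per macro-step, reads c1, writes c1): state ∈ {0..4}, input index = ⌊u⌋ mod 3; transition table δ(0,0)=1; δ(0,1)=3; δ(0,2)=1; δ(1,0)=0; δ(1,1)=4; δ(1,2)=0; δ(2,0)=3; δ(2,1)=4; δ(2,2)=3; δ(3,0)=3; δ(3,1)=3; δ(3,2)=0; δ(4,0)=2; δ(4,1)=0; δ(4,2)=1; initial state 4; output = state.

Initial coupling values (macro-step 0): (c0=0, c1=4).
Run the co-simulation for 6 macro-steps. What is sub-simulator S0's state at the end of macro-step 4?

S0 state at macro-step 4 = 1

macro 1: S0 reads c1=4 → after 3×micro: 1; S1 reads c1=4 → after 1×micro: 0 ⇒ (c0=1, c1=0)
macro 2: S0 reads c1=0 → after 3×micro: 1; S1 reads c1=0 → after 1×micro: 1 ⇒ (c0=1, c1=1)
macro 3: S0 reads c1=1 → after 3×micro: 0; S1 reads c1=1 → after 1×micro: 4 ⇒ (c0=0, c1=4)
macro 4: S0 reads c1=4 → after 3×micro: 1; S1 reads c1=4 → after 1×micro: 0 ⇒ (c0=1, c1=0)
macro 5: S0 reads c1=0 → after 3×micro: 1; S1 reads c1=0 → after 1×micro: 1 ⇒ (c0=1, c1=1)
macro 6: S0 reads c1=1 → after 3×micro: 0; S1 reads c1=1 → after 1×micro: 4 ⇒ (c0=0, c1=4)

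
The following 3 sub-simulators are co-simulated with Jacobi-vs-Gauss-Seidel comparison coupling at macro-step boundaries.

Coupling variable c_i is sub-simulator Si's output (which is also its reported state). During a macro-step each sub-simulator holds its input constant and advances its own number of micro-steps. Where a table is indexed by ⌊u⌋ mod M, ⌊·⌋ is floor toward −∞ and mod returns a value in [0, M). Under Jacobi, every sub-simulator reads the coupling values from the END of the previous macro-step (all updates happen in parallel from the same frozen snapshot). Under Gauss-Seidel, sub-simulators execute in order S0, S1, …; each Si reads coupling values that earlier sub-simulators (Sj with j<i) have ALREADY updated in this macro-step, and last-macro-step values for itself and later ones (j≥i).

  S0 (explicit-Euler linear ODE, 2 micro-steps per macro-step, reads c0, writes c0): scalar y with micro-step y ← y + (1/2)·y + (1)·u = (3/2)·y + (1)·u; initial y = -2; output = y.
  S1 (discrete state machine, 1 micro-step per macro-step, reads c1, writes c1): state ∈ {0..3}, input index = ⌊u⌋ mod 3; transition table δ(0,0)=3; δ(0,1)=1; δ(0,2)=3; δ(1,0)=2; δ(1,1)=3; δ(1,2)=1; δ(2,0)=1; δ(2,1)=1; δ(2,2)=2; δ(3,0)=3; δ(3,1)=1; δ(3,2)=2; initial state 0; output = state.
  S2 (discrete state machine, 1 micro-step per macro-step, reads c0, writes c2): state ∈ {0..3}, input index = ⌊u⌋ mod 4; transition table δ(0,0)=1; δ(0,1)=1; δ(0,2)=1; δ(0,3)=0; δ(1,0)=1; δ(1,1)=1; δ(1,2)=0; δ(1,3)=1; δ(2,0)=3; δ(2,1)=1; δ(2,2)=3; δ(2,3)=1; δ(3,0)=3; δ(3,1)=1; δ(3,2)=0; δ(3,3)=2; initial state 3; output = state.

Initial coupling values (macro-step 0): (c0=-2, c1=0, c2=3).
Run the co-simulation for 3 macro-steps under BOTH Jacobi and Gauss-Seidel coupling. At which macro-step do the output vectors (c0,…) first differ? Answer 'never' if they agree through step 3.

first divergence at macro-step: 3

[Jacobi] macro 1: S0 reads c0=-2 → after 2×micro: -19/2; S1 reads c1=0 → after 1×micro: 3; S2 reads c0=-2 → after 1×micro: 0 ⇒ (c0=-19/2, c1=3, c2=0)
[Jacobi] macro 2: S0 reads c0=-19/2 → after 2×micro: -361/8; S1 reads c1=3 → after 1×micro: 3; S2 reads c0=-19/2 → after 1×micro: 1 ⇒ (c0=-361/8, c1=3, c2=1)
[Jacobi] macro 3: S0 reads c0=-361/8 → after 2×micro: -6859/32; S1 reads c1=3 → after 1×micro: 3; S2 reads c0=-361/8 → after 1×micro: 0 ⇒ (c0=-6859/32, c1=3, c2=0)
[Gauss-Seidel] macro 1: S0 reads c0=-2 → after 2×micro: -19/2; S1 reads c1=0 → after 1×micro: 3; S2 reads c0=-19/2 → after 1×micro: 0 ⇒ (c0=-19/2, c1=3, c2=0)
[Gauss-Seidel] macro 2: S0 reads c0=-19/2 → after 2×micro: -361/8; S1 reads c1=3 → after 1×micro: 3; S2 reads c0=-361/8 → after 1×micro: 1 ⇒ (c0=-361/8, c1=3, c2=1)
[Gauss-Seidel] macro 3: S0 reads c0=-361/8 → after 2×micro: -6859/32; S1 reads c1=3 → after 1×micro: 3; S2 reads c0=-6859/32 → after 1×micro: 1 ⇒ (c0=-6859/32, c1=3, c2=1)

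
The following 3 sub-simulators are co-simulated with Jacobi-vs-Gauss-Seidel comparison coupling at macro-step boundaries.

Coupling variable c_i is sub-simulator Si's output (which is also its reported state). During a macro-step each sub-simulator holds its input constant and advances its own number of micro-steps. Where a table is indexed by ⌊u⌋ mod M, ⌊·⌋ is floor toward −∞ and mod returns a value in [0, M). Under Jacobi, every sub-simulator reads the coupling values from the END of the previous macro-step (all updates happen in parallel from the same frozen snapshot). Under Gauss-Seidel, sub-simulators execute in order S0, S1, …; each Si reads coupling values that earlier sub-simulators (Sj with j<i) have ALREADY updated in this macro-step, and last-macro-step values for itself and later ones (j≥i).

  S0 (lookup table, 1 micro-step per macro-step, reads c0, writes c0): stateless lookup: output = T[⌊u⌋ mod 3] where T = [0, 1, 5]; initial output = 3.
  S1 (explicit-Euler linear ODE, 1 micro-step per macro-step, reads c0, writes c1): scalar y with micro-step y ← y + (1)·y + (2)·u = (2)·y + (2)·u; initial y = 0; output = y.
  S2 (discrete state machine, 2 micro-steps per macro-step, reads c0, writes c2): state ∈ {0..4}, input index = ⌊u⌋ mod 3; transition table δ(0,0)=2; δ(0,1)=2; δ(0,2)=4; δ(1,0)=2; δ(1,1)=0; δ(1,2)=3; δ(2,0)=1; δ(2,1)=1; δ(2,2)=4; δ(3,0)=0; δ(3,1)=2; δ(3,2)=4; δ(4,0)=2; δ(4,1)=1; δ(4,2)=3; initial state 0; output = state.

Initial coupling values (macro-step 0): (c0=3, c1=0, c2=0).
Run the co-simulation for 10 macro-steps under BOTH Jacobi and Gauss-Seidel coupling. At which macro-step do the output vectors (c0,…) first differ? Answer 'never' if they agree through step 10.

[Jacobi] macro 1: S0 reads c0=3 → after 1×micro: 0; S1 reads c0=3 → after 1×micro: 6; S2 reads c0=3 → after 2×micro: 1 ⇒ (c0=0, c1=6, c2=1)
[Jacobi] macro 2: S0 reads c0=0 → after 1×micro: 0; S1 reads c0=0 → after 1×micro: 12; S2 reads c0=0 → after 2×micro: 1 ⇒ (c0=0, c1=12, c2=1)
[Jacobi] macro 3: S0 reads c0=0 → after 1×micro: 0; S1 reads c0=0 → after 1×micro: 24; S2 reads c0=0 → after 2×micro: 1 ⇒ (c0=0, c1=24, c2=1)
[Jacobi] macro 4: S0 reads c0=0 → after 1×micro: 0; S1 reads c0=0 → after 1×micro: 48; S2 reads c0=0 → after 2×micro: 1 ⇒ (c0=0, c1=48, c2=1)
[Jacobi] macro 5: S0 reads c0=0 → after 1×micro: 0; S1 reads c0=0 → after 1×micro: 96; S2 reads c0=0 → after 2×micro: 1 ⇒ (c0=0, c1=96, c2=1)
[Jacobi] macro 6: S0 reads c0=0 → after 1×micro: 0; S1 reads c0=0 → after 1×micro: 192; S2 reads c0=0 → after 2×micro: 1 ⇒ (c0=0, c1=192, c2=1)
[Jacobi] macro 7: S0 reads c0=0 → after 1×micro: 0; S1 reads c0=0 → after 1×micro: 384; S2 reads c0=0 → after 2×micro: 1 ⇒ (c0=0, c1=384, c2=1)
[Jacobi] macro 8: S0 reads c0=0 → after 1×micro: 0; S1 reads c0=0 → after 1×micro: 768; S2 reads c0=0 → after 2×micro: 1 ⇒ (c0=0, c1=768, c2=1)
[Jacobi] macro 9: S0 reads c0=0 → after 1×micro: 0; S1 reads c0=0 → after 1×micro: 1536; S2 reads c0=0 → after 2×micro: 1 ⇒ (c0=0, c1=1536, c2=1)
[Jacobi] macro 10: S0 reads c0=0 → after 1×micro: 0; S1 reads c0=0 → after 1×micro: 3072; S2 reads c0=0 → after 2×micro: 1 ⇒ (c0=0, c1=3072, c2=1)
[Gauss-Seidel] macro 1: S0 reads c0=3 → after 1×micro: 0; S1 reads c0=0 → after 1×micro: 0; S2 reads c0=0 → after 2×micro: 1 ⇒ (c0=0, c1=0, c2=1)
[Gauss-Seidel] macro 2: S0 reads c0=0 → after 1×micro: 0; S1 reads c0=0 → after 1×micro: 0; S2 reads c0=0 → after 2×micro: 1 ⇒ (c0=0, c1=0, c2=1)
[Gauss-Seidel] macro 3: S0 reads c0=0 → after 1×micro: 0; S1 reads c0=0 → after 1×micro: 0; S2 reads c0=0 → after 2×micro: 1 ⇒ (c0=0, c1=0, c2=1)
[Gauss-Seidel] macro 4: S0 reads c0=0 → after 1×micro: 0; S1 reads c0=0 → after 1×micro: 0; S2 reads c0=0 → after 2×micro: 1 ⇒ (c0=0, c1=0, c2=1)
[Gauss-Seidel] macro 5: S0 reads c0=0 → after 1×micro: 0; S1 reads c0=0 → after 1×micro: 0; S2 reads c0=0 → after 2×micro: 1 ⇒ (c0=0, c1=0, c2=1)
[Gauss-Seidel] macro 6: S0 reads c0=0 → after 1×micro: 0; S1 reads c0=0 → after 1×micro: 0; S2 reads c0=0 → after 2×micro: 1 ⇒ (c0=0, c1=0, c2=1)
[Gauss-Seidel] macro 7: S0 reads c0=0 → after 1×micro: 0; S1 reads c0=0 → after 1×micro: 0; S2 reads c0=0 → after 2×micro: 1 ⇒ (c0=0, c1=0, c2=1)
[Gauss-Seidel] macro 8: S0 reads c0=0 → after 1×micro: 0; S1 reads c0=0 → after 1×micro: 0; S2 reads c0=0 → after 2×micro: 1 ⇒ (c0=0, c1=0, c2=1)
[Gauss-Seidel] macro 9: S0 reads c0=0 → after 1×micro: 0; S1 reads c0=0 → after 1×micro: 0; S2 reads c0=0 → after 2×micro: 1 ⇒ (c0=0, c1=0, c2=1)
[Gauss-Seidel] macro 10: S0 reads c0=0 → after 1×micro: 0; S1 reads c0=0 → after 1×micro: 0; S2 reads c0=0 → after 2×micro: 1 ⇒ (c0=0, c1=0, c2=1)

first divergence at macro-step: 1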